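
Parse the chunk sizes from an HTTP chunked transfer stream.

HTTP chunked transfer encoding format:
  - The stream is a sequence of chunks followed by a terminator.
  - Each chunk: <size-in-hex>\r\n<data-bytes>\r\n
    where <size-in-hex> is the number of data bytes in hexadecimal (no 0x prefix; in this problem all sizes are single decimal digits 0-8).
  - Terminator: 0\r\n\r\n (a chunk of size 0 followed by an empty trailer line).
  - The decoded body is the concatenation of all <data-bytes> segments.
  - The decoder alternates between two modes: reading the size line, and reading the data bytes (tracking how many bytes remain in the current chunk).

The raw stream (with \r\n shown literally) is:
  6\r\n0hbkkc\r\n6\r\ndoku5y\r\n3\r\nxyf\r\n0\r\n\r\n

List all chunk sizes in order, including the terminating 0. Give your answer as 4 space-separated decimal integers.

Chunk 1: stream[0..1]='6' size=0x6=6, data at stream[3..9]='0hbkkc' -> body[0..6], body so far='0hbkkc'
Chunk 2: stream[11..12]='6' size=0x6=6, data at stream[14..20]='doku5y' -> body[6..12], body so far='0hbkkcdoku5y'
Chunk 3: stream[22..23]='3' size=0x3=3, data at stream[25..28]='xyf' -> body[12..15], body so far='0hbkkcdoku5yxyf'
Chunk 4: stream[30..31]='0' size=0 (terminator). Final body='0hbkkcdoku5yxyf' (15 bytes)

Answer: 6 6 3 0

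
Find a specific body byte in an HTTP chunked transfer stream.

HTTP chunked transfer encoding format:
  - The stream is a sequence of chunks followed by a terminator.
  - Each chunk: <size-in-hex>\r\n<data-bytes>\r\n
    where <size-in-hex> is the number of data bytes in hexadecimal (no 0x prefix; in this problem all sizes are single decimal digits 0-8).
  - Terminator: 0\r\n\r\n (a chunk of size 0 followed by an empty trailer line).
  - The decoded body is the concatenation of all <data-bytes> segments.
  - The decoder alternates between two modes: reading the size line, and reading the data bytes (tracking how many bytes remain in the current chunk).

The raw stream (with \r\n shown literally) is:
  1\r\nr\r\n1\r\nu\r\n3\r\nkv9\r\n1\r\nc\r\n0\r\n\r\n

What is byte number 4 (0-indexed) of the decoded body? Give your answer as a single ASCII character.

Chunk 1: stream[0..1]='1' size=0x1=1, data at stream[3..4]='r' -> body[0..1], body so far='r'
Chunk 2: stream[6..7]='1' size=0x1=1, data at stream[9..10]='u' -> body[1..2], body so far='ru'
Chunk 3: stream[12..13]='3' size=0x3=3, data at stream[15..18]='kv9' -> body[2..5], body so far='rukv9'
Chunk 4: stream[20..21]='1' size=0x1=1, data at stream[23..24]='c' -> body[5..6], body so far='rukv9c'
Chunk 5: stream[26..27]='0' size=0 (terminator). Final body='rukv9c' (6 bytes)
Body byte 4 = '9'

Answer: 9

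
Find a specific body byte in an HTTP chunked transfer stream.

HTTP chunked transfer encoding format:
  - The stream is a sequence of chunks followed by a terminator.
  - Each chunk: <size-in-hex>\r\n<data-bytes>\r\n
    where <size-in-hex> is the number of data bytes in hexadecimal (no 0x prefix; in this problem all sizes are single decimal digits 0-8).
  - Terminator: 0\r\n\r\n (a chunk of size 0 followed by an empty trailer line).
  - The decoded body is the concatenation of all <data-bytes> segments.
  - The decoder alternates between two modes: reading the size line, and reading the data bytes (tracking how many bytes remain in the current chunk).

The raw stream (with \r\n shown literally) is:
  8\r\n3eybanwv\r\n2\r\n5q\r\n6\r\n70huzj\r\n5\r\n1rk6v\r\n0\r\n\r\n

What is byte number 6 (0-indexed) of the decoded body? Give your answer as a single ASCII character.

Answer: w

Derivation:
Chunk 1: stream[0..1]='8' size=0x8=8, data at stream[3..11]='3eybanwv' -> body[0..8], body so far='3eybanwv'
Chunk 2: stream[13..14]='2' size=0x2=2, data at stream[16..18]='5q' -> body[8..10], body so far='3eybanwv5q'
Chunk 3: stream[20..21]='6' size=0x6=6, data at stream[23..29]='70huzj' -> body[10..16], body so far='3eybanwv5q70huzj'
Chunk 4: stream[31..32]='5' size=0x5=5, data at stream[34..39]='1rk6v' -> body[16..21], body so far='3eybanwv5q70huzj1rk6v'
Chunk 5: stream[41..42]='0' size=0 (terminator). Final body='3eybanwv5q70huzj1rk6v' (21 bytes)
Body byte 6 = 'w'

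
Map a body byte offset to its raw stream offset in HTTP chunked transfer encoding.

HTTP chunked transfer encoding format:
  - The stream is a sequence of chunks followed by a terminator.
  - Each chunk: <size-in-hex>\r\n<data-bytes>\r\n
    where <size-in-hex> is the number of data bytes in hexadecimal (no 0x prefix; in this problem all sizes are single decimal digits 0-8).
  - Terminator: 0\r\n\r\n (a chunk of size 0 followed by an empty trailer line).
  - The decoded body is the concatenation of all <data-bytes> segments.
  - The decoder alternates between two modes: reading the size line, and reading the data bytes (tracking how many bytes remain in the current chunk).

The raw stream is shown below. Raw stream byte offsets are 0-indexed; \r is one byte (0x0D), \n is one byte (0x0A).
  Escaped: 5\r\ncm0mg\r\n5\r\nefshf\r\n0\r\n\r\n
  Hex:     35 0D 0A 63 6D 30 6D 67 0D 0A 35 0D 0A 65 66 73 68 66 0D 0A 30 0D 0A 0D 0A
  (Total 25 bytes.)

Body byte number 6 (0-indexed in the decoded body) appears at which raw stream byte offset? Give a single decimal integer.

Answer: 14

Derivation:
Chunk 1: stream[0..1]='5' size=0x5=5, data at stream[3..8]='cm0mg' -> body[0..5], body so far='cm0mg'
Chunk 2: stream[10..11]='5' size=0x5=5, data at stream[13..18]='efshf' -> body[5..10], body so far='cm0mgefshf'
Chunk 3: stream[20..21]='0' size=0 (terminator). Final body='cm0mgefshf' (10 bytes)
Body byte 6 at stream offset 14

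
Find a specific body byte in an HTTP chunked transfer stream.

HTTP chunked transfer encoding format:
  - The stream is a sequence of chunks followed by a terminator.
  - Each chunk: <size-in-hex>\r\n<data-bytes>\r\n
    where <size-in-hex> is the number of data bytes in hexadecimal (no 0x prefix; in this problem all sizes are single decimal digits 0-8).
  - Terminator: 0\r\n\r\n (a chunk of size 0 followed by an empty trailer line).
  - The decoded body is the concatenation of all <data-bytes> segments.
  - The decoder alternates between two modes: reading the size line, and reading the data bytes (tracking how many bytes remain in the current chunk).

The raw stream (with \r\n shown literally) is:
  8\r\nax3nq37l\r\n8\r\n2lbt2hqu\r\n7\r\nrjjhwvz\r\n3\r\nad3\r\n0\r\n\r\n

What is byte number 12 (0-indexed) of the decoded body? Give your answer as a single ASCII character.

Answer: 2

Derivation:
Chunk 1: stream[0..1]='8' size=0x8=8, data at stream[3..11]='ax3nq37l' -> body[0..8], body so far='ax3nq37l'
Chunk 2: stream[13..14]='8' size=0x8=8, data at stream[16..24]='2lbt2hqu' -> body[8..16], body so far='ax3nq37l2lbt2hqu'
Chunk 3: stream[26..27]='7' size=0x7=7, data at stream[29..36]='rjjhwvz' -> body[16..23], body so far='ax3nq37l2lbt2hqurjjhwvz'
Chunk 4: stream[38..39]='3' size=0x3=3, data at stream[41..44]='ad3' -> body[23..26], body so far='ax3nq37l2lbt2hqurjjhwvzad3'
Chunk 5: stream[46..47]='0' size=0 (terminator). Final body='ax3nq37l2lbt2hqurjjhwvzad3' (26 bytes)
Body byte 12 = '2'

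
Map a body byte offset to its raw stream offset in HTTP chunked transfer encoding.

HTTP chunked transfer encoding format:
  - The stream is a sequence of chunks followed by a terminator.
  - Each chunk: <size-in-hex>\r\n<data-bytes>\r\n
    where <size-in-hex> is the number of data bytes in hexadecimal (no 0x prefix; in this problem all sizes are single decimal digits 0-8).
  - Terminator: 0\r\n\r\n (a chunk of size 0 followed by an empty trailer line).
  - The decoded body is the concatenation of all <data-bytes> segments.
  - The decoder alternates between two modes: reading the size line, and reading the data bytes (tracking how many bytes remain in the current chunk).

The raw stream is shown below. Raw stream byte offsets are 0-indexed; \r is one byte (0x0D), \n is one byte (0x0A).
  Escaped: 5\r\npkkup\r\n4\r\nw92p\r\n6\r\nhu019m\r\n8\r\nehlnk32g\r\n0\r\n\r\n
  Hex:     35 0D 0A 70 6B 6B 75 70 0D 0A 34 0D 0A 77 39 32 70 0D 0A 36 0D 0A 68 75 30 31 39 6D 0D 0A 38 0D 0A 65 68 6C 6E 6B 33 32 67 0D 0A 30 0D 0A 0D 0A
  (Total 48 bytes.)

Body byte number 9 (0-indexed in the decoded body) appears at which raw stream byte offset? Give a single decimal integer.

Chunk 1: stream[0..1]='5' size=0x5=5, data at stream[3..8]='pkkup' -> body[0..5], body so far='pkkup'
Chunk 2: stream[10..11]='4' size=0x4=4, data at stream[13..17]='w92p' -> body[5..9], body so far='pkkupw92p'
Chunk 3: stream[19..20]='6' size=0x6=6, data at stream[22..28]='hu019m' -> body[9..15], body so far='pkkupw92phu019m'
Chunk 4: stream[30..31]='8' size=0x8=8, data at stream[33..41]='ehlnk32g' -> body[15..23], body so far='pkkupw92phu019mehlnk32g'
Chunk 5: stream[43..44]='0' size=0 (terminator). Final body='pkkupw92phu019mehlnk32g' (23 bytes)
Body byte 9 at stream offset 22

Answer: 22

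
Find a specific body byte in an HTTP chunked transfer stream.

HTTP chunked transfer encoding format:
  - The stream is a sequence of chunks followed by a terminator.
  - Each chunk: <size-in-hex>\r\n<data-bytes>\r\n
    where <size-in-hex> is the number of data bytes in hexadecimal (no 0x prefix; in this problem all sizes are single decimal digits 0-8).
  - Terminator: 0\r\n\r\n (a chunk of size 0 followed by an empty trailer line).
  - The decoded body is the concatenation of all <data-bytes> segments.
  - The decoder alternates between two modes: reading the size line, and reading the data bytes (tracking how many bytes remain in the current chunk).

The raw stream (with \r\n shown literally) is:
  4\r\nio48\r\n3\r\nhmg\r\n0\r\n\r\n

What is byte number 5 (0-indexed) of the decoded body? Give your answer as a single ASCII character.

Answer: m

Derivation:
Chunk 1: stream[0..1]='4' size=0x4=4, data at stream[3..7]='io48' -> body[0..4], body so far='io48'
Chunk 2: stream[9..10]='3' size=0x3=3, data at stream[12..15]='hmg' -> body[4..7], body so far='io48hmg'
Chunk 3: stream[17..18]='0' size=0 (terminator). Final body='io48hmg' (7 bytes)
Body byte 5 = 'm'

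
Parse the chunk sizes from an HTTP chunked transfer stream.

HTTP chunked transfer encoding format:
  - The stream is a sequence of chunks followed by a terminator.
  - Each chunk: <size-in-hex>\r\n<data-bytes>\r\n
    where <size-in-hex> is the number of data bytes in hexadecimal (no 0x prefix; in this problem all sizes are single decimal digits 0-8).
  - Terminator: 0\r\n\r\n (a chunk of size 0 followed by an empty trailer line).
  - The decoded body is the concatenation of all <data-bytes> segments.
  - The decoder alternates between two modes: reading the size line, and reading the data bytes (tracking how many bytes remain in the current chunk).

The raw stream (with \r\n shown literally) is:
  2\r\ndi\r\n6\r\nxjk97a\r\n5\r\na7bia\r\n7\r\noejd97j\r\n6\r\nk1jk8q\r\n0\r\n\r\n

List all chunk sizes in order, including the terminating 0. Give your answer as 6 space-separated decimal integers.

Chunk 1: stream[0..1]='2' size=0x2=2, data at stream[3..5]='di' -> body[0..2], body so far='di'
Chunk 2: stream[7..8]='6' size=0x6=6, data at stream[10..16]='xjk97a' -> body[2..8], body so far='dixjk97a'
Chunk 3: stream[18..19]='5' size=0x5=5, data at stream[21..26]='a7bia' -> body[8..13], body so far='dixjk97aa7bia'
Chunk 4: stream[28..29]='7' size=0x7=7, data at stream[31..38]='oejd97j' -> body[13..20], body so far='dixjk97aa7biaoejd97j'
Chunk 5: stream[40..41]='6' size=0x6=6, data at stream[43..49]='k1jk8q' -> body[20..26], body so far='dixjk97aa7biaoejd97jk1jk8q'
Chunk 6: stream[51..52]='0' size=0 (terminator). Final body='dixjk97aa7biaoejd97jk1jk8q' (26 bytes)

Answer: 2 6 5 7 6 0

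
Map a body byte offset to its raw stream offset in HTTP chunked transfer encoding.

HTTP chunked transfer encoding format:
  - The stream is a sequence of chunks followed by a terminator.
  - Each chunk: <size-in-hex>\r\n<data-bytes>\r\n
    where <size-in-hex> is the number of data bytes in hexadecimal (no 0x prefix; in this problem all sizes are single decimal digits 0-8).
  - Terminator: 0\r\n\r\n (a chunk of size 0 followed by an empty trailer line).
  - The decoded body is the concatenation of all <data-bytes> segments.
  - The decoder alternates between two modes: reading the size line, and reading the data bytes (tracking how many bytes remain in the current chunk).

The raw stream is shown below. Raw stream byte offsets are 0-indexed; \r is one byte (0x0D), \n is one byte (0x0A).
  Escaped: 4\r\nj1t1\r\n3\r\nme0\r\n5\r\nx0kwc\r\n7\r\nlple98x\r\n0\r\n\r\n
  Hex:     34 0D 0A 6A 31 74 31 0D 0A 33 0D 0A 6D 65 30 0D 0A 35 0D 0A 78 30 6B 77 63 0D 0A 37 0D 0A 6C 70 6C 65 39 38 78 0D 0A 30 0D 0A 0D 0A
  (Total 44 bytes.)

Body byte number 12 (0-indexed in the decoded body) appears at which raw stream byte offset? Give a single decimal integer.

Chunk 1: stream[0..1]='4' size=0x4=4, data at stream[3..7]='j1t1' -> body[0..4], body so far='j1t1'
Chunk 2: stream[9..10]='3' size=0x3=3, data at stream[12..15]='me0' -> body[4..7], body so far='j1t1me0'
Chunk 3: stream[17..18]='5' size=0x5=5, data at stream[20..25]='x0kwc' -> body[7..12], body so far='j1t1me0x0kwc'
Chunk 4: stream[27..28]='7' size=0x7=7, data at stream[30..37]='lple98x' -> body[12..19], body so far='j1t1me0x0kwclple98x'
Chunk 5: stream[39..40]='0' size=0 (terminator). Final body='j1t1me0x0kwclple98x' (19 bytes)
Body byte 12 at stream offset 30

Answer: 30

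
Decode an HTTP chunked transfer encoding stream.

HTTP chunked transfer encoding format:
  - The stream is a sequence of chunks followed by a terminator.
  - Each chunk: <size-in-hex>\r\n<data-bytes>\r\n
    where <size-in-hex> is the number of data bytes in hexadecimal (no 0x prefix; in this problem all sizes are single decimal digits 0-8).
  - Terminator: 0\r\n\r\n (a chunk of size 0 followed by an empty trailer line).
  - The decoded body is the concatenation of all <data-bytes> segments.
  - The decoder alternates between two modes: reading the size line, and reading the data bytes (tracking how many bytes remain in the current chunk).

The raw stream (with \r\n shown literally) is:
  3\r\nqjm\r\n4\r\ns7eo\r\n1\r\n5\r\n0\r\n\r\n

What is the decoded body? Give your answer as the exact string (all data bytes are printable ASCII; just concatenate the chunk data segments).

Chunk 1: stream[0..1]='3' size=0x3=3, data at stream[3..6]='qjm' -> body[0..3], body so far='qjm'
Chunk 2: stream[8..9]='4' size=0x4=4, data at stream[11..15]='s7eo' -> body[3..7], body so far='qjms7eo'
Chunk 3: stream[17..18]='1' size=0x1=1, data at stream[20..21]='5' -> body[7..8], body so far='qjms7eo5'
Chunk 4: stream[23..24]='0' size=0 (terminator). Final body='qjms7eo5' (8 bytes)

Answer: qjms7eo5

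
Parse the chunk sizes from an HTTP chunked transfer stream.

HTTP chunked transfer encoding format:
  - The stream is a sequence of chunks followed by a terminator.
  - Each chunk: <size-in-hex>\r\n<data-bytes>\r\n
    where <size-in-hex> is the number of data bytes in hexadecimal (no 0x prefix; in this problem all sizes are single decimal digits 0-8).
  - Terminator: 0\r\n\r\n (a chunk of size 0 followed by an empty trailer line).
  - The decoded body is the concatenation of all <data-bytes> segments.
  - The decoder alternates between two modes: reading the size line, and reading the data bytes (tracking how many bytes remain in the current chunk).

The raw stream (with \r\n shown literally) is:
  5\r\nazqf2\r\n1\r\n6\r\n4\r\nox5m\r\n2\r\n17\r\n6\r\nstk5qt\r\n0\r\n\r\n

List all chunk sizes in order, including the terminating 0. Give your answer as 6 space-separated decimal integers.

Chunk 1: stream[0..1]='5' size=0x5=5, data at stream[3..8]='azqf2' -> body[0..5], body so far='azqf2'
Chunk 2: stream[10..11]='1' size=0x1=1, data at stream[13..14]='6' -> body[5..6], body so far='azqf26'
Chunk 3: stream[16..17]='4' size=0x4=4, data at stream[19..23]='ox5m' -> body[6..10], body so far='azqf26ox5m'
Chunk 4: stream[25..26]='2' size=0x2=2, data at stream[28..30]='17' -> body[10..12], body so far='azqf26ox5m17'
Chunk 5: stream[32..33]='6' size=0x6=6, data at stream[35..41]='stk5qt' -> body[12..18], body so far='azqf26ox5m17stk5qt'
Chunk 6: stream[43..44]='0' size=0 (terminator). Final body='azqf26ox5m17stk5qt' (18 bytes)

Answer: 5 1 4 2 6 0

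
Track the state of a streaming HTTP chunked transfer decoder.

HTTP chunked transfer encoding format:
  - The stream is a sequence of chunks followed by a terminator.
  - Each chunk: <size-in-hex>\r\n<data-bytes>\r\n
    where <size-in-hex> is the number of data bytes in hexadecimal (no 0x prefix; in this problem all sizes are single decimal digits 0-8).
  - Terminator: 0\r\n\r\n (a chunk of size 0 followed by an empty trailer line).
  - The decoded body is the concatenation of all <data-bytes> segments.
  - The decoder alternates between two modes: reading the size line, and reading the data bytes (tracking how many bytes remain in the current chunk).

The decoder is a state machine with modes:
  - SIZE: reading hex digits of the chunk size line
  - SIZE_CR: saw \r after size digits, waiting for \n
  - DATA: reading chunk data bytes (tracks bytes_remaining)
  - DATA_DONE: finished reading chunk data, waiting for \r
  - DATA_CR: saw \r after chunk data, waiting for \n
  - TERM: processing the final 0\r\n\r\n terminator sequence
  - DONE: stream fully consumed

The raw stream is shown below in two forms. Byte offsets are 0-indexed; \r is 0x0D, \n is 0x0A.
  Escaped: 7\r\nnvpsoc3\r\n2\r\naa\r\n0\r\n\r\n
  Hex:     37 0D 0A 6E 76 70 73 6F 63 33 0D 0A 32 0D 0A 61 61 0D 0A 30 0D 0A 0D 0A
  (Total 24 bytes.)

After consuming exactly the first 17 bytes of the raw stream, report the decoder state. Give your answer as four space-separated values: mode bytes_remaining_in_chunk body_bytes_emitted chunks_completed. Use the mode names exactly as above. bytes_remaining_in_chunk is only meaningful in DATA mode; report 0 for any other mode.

Byte 0 = '7': mode=SIZE remaining=0 emitted=0 chunks_done=0
Byte 1 = 0x0D: mode=SIZE_CR remaining=0 emitted=0 chunks_done=0
Byte 2 = 0x0A: mode=DATA remaining=7 emitted=0 chunks_done=0
Byte 3 = 'n': mode=DATA remaining=6 emitted=1 chunks_done=0
Byte 4 = 'v': mode=DATA remaining=5 emitted=2 chunks_done=0
Byte 5 = 'p': mode=DATA remaining=4 emitted=3 chunks_done=0
Byte 6 = 's': mode=DATA remaining=3 emitted=4 chunks_done=0
Byte 7 = 'o': mode=DATA remaining=2 emitted=5 chunks_done=0
Byte 8 = 'c': mode=DATA remaining=1 emitted=6 chunks_done=0
Byte 9 = '3': mode=DATA_DONE remaining=0 emitted=7 chunks_done=0
Byte 10 = 0x0D: mode=DATA_CR remaining=0 emitted=7 chunks_done=0
Byte 11 = 0x0A: mode=SIZE remaining=0 emitted=7 chunks_done=1
Byte 12 = '2': mode=SIZE remaining=0 emitted=7 chunks_done=1
Byte 13 = 0x0D: mode=SIZE_CR remaining=0 emitted=7 chunks_done=1
Byte 14 = 0x0A: mode=DATA remaining=2 emitted=7 chunks_done=1
Byte 15 = 'a': mode=DATA remaining=1 emitted=8 chunks_done=1
Byte 16 = 'a': mode=DATA_DONE remaining=0 emitted=9 chunks_done=1

Answer: DATA_DONE 0 9 1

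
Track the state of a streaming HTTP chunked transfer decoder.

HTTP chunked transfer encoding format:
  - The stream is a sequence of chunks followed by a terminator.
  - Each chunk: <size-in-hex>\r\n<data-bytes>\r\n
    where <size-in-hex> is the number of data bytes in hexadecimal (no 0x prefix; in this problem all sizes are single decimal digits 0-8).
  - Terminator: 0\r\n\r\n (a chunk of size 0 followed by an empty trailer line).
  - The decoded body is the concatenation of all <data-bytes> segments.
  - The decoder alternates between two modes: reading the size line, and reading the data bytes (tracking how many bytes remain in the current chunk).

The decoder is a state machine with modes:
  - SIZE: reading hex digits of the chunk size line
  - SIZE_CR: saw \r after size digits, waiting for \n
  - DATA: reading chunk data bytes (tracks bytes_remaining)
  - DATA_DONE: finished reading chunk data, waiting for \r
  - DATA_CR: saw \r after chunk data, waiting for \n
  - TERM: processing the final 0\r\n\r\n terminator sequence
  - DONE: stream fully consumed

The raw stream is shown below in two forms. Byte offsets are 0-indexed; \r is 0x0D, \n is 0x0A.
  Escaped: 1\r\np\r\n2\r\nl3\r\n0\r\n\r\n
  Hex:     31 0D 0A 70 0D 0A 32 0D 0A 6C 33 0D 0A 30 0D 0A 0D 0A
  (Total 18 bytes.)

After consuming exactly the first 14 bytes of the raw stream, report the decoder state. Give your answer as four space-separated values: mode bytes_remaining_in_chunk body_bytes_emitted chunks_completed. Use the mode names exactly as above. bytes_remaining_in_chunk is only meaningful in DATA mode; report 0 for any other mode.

Byte 0 = '1': mode=SIZE remaining=0 emitted=0 chunks_done=0
Byte 1 = 0x0D: mode=SIZE_CR remaining=0 emitted=0 chunks_done=0
Byte 2 = 0x0A: mode=DATA remaining=1 emitted=0 chunks_done=0
Byte 3 = 'p': mode=DATA_DONE remaining=0 emitted=1 chunks_done=0
Byte 4 = 0x0D: mode=DATA_CR remaining=0 emitted=1 chunks_done=0
Byte 5 = 0x0A: mode=SIZE remaining=0 emitted=1 chunks_done=1
Byte 6 = '2': mode=SIZE remaining=0 emitted=1 chunks_done=1
Byte 7 = 0x0D: mode=SIZE_CR remaining=0 emitted=1 chunks_done=1
Byte 8 = 0x0A: mode=DATA remaining=2 emitted=1 chunks_done=1
Byte 9 = 'l': mode=DATA remaining=1 emitted=2 chunks_done=1
Byte 10 = '3': mode=DATA_DONE remaining=0 emitted=3 chunks_done=1
Byte 11 = 0x0D: mode=DATA_CR remaining=0 emitted=3 chunks_done=1
Byte 12 = 0x0A: mode=SIZE remaining=0 emitted=3 chunks_done=2
Byte 13 = '0': mode=SIZE remaining=0 emitted=3 chunks_done=2

Answer: SIZE 0 3 2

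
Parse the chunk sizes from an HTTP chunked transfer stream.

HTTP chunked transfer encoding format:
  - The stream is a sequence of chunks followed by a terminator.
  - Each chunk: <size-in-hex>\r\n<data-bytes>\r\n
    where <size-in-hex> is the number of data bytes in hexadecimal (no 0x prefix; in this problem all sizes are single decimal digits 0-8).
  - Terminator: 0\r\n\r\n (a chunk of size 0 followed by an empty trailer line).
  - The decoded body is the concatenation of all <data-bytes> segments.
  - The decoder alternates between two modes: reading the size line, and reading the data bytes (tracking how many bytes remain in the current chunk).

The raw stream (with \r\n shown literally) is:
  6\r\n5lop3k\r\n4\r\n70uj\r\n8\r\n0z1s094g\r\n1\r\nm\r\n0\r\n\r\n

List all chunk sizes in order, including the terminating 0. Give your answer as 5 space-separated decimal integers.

Answer: 6 4 8 1 0

Derivation:
Chunk 1: stream[0..1]='6' size=0x6=6, data at stream[3..9]='5lop3k' -> body[0..6], body so far='5lop3k'
Chunk 2: stream[11..12]='4' size=0x4=4, data at stream[14..18]='70uj' -> body[6..10], body so far='5lop3k70uj'
Chunk 3: stream[20..21]='8' size=0x8=8, data at stream[23..31]='0z1s094g' -> body[10..18], body so far='5lop3k70uj0z1s094g'
Chunk 4: stream[33..34]='1' size=0x1=1, data at stream[36..37]='m' -> body[18..19], body so far='5lop3k70uj0z1s094gm'
Chunk 5: stream[39..40]='0' size=0 (terminator). Final body='5lop3k70uj0z1s094gm' (19 bytes)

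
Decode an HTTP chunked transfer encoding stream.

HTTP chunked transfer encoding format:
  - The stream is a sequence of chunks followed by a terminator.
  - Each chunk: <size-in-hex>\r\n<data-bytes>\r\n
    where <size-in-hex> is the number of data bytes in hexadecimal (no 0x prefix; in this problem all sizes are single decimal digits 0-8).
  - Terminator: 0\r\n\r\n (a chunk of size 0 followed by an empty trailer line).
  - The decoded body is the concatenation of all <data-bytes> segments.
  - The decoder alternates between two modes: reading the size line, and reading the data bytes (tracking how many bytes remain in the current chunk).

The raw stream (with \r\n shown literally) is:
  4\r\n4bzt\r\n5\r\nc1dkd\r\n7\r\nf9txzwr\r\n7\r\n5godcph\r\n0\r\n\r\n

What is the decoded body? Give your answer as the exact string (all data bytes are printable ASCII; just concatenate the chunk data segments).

Answer: 4bztc1dkdf9txzwr5godcph

Derivation:
Chunk 1: stream[0..1]='4' size=0x4=4, data at stream[3..7]='4bzt' -> body[0..4], body so far='4bzt'
Chunk 2: stream[9..10]='5' size=0x5=5, data at stream[12..17]='c1dkd' -> body[4..9], body so far='4bztc1dkd'
Chunk 3: stream[19..20]='7' size=0x7=7, data at stream[22..29]='f9txzwr' -> body[9..16], body so far='4bztc1dkdf9txzwr'
Chunk 4: stream[31..32]='7' size=0x7=7, data at stream[34..41]='5godcph' -> body[16..23], body so far='4bztc1dkdf9txzwr5godcph'
Chunk 5: stream[43..44]='0' size=0 (terminator). Final body='4bztc1dkdf9txzwr5godcph' (23 bytes)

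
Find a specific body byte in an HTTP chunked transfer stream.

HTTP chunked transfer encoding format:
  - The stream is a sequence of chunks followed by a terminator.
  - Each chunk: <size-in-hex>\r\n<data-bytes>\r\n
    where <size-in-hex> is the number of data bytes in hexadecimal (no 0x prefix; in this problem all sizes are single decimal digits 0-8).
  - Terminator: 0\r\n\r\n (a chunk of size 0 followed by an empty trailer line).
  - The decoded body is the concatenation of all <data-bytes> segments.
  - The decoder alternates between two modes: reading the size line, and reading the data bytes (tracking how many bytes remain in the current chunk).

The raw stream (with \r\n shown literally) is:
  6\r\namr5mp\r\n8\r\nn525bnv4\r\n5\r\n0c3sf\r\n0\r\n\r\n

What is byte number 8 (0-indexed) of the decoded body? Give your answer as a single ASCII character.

Chunk 1: stream[0..1]='6' size=0x6=6, data at stream[3..9]='amr5mp' -> body[0..6], body so far='amr5mp'
Chunk 2: stream[11..12]='8' size=0x8=8, data at stream[14..22]='n525bnv4' -> body[6..14], body so far='amr5mpn525bnv4'
Chunk 3: stream[24..25]='5' size=0x5=5, data at stream[27..32]='0c3sf' -> body[14..19], body so far='amr5mpn525bnv40c3sf'
Chunk 4: stream[34..35]='0' size=0 (terminator). Final body='amr5mpn525bnv40c3sf' (19 bytes)
Body byte 8 = '2'

Answer: 2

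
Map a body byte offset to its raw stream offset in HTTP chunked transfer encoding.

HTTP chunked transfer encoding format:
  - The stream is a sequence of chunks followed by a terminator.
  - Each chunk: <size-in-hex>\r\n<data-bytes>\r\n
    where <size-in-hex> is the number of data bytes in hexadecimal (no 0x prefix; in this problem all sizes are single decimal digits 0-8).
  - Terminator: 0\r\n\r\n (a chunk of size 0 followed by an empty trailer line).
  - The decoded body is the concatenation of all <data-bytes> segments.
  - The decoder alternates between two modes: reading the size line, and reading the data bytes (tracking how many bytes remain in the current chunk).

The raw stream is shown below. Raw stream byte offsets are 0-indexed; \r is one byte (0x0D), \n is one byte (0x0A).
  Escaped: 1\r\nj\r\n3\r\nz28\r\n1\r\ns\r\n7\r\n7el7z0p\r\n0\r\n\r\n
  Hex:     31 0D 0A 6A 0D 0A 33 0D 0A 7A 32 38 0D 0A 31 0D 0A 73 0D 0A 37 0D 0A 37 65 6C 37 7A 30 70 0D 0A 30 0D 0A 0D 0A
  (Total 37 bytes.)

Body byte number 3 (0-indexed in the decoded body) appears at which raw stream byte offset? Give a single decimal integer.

Answer: 11

Derivation:
Chunk 1: stream[0..1]='1' size=0x1=1, data at stream[3..4]='j' -> body[0..1], body so far='j'
Chunk 2: stream[6..7]='3' size=0x3=3, data at stream[9..12]='z28' -> body[1..4], body so far='jz28'
Chunk 3: stream[14..15]='1' size=0x1=1, data at stream[17..18]='s' -> body[4..5], body so far='jz28s'
Chunk 4: stream[20..21]='7' size=0x7=7, data at stream[23..30]='7el7z0p' -> body[5..12], body so far='jz28s7el7z0p'
Chunk 5: stream[32..33]='0' size=0 (terminator). Final body='jz28s7el7z0p' (12 bytes)
Body byte 3 at stream offset 11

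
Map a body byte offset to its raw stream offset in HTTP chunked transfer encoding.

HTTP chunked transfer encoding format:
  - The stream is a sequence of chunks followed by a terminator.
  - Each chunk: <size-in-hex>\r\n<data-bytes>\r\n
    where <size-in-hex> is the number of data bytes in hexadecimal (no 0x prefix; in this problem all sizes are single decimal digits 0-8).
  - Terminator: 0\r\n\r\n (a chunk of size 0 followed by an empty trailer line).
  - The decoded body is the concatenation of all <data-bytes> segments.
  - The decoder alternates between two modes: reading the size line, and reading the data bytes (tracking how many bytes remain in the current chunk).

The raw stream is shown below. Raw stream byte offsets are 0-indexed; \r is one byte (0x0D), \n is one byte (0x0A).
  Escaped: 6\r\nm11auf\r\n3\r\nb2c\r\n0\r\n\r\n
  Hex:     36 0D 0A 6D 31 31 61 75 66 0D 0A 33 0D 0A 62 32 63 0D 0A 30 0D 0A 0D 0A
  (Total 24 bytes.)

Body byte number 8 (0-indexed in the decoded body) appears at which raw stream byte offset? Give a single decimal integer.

Chunk 1: stream[0..1]='6' size=0x6=6, data at stream[3..9]='m11auf' -> body[0..6], body so far='m11auf'
Chunk 2: stream[11..12]='3' size=0x3=3, data at stream[14..17]='b2c' -> body[6..9], body so far='m11aufb2c'
Chunk 3: stream[19..20]='0' size=0 (terminator). Final body='m11aufb2c' (9 bytes)
Body byte 8 at stream offset 16

Answer: 16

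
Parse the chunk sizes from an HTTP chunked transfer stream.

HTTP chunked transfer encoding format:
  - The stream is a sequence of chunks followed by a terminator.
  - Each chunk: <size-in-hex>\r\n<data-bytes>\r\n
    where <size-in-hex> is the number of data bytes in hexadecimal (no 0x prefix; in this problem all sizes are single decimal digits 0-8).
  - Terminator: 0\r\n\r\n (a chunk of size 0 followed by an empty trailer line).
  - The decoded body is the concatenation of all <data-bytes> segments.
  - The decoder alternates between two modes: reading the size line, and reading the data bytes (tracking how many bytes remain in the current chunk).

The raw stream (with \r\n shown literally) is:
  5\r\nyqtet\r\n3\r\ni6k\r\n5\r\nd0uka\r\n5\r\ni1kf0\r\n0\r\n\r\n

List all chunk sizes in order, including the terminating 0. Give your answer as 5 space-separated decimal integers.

Answer: 5 3 5 5 0

Derivation:
Chunk 1: stream[0..1]='5' size=0x5=5, data at stream[3..8]='yqtet' -> body[0..5], body so far='yqtet'
Chunk 2: stream[10..11]='3' size=0x3=3, data at stream[13..16]='i6k' -> body[5..8], body so far='yqteti6k'
Chunk 3: stream[18..19]='5' size=0x5=5, data at stream[21..26]='d0uka' -> body[8..13], body so far='yqteti6kd0uka'
Chunk 4: stream[28..29]='5' size=0x5=5, data at stream[31..36]='i1kf0' -> body[13..18], body so far='yqteti6kd0ukai1kf0'
Chunk 5: stream[38..39]='0' size=0 (terminator). Final body='yqteti6kd0ukai1kf0' (18 bytes)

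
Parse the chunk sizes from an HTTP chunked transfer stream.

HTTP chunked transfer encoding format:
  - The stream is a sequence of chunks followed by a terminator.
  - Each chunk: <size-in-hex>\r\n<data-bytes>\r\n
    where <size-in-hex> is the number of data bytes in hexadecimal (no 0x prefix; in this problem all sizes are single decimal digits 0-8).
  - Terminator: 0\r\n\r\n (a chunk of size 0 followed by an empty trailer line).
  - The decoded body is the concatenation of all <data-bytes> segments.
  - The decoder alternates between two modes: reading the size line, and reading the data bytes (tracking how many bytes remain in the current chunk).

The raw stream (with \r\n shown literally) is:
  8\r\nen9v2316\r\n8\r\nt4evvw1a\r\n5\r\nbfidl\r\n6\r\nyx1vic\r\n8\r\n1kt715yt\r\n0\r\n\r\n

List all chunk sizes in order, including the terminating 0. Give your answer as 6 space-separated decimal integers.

Answer: 8 8 5 6 8 0

Derivation:
Chunk 1: stream[0..1]='8' size=0x8=8, data at stream[3..11]='en9v2316' -> body[0..8], body so far='en9v2316'
Chunk 2: stream[13..14]='8' size=0x8=8, data at stream[16..24]='t4evvw1a' -> body[8..16], body so far='en9v2316t4evvw1a'
Chunk 3: stream[26..27]='5' size=0x5=5, data at stream[29..34]='bfidl' -> body[16..21], body so far='en9v2316t4evvw1abfidl'
Chunk 4: stream[36..37]='6' size=0x6=6, data at stream[39..45]='yx1vic' -> body[21..27], body so far='en9v2316t4evvw1abfidlyx1vic'
Chunk 5: stream[47..48]='8' size=0x8=8, data at stream[50..58]='1kt715yt' -> body[27..35], body so far='en9v2316t4evvw1abfidlyx1vic1kt715yt'
Chunk 6: stream[60..61]='0' size=0 (terminator). Final body='en9v2316t4evvw1abfidlyx1vic1kt715yt' (35 bytes)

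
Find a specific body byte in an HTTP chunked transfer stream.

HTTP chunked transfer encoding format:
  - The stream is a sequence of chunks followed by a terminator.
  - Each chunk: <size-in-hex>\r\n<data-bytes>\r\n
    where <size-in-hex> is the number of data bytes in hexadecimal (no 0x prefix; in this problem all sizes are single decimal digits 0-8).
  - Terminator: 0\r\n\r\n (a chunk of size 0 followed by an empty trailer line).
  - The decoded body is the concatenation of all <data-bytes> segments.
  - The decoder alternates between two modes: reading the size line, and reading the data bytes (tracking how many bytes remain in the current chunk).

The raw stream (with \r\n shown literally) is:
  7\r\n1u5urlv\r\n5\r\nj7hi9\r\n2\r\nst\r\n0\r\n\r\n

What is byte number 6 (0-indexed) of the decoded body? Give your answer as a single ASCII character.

Answer: v

Derivation:
Chunk 1: stream[0..1]='7' size=0x7=7, data at stream[3..10]='1u5urlv' -> body[0..7], body so far='1u5urlv'
Chunk 2: stream[12..13]='5' size=0x5=5, data at stream[15..20]='j7hi9' -> body[7..12], body so far='1u5urlvj7hi9'
Chunk 3: stream[22..23]='2' size=0x2=2, data at stream[25..27]='st' -> body[12..14], body so far='1u5urlvj7hi9st'
Chunk 4: stream[29..30]='0' size=0 (terminator). Final body='1u5urlvj7hi9st' (14 bytes)
Body byte 6 = 'v'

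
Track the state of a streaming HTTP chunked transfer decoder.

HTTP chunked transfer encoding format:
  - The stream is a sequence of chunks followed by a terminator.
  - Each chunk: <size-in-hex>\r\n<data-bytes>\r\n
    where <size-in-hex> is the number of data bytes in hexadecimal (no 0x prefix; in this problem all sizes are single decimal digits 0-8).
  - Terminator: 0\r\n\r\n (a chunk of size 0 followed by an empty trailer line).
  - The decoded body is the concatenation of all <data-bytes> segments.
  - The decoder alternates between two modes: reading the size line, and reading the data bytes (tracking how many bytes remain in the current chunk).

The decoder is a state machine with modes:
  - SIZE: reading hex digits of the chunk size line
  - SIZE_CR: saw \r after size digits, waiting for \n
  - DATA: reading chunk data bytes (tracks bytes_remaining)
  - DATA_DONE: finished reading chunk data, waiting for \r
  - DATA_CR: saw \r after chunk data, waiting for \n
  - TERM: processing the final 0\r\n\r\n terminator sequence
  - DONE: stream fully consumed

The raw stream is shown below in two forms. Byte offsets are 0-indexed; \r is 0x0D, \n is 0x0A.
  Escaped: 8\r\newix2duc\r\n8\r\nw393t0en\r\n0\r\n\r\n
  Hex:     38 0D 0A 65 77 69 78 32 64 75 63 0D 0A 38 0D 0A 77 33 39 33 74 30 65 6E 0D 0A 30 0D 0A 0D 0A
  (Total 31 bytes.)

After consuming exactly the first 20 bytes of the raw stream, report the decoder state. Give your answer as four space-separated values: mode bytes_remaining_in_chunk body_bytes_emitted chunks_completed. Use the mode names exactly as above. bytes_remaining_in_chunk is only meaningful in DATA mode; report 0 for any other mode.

Answer: DATA 4 12 1

Derivation:
Byte 0 = '8': mode=SIZE remaining=0 emitted=0 chunks_done=0
Byte 1 = 0x0D: mode=SIZE_CR remaining=0 emitted=0 chunks_done=0
Byte 2 = 0x0A: mode=DATA remaining=8 emitted=0 chunks_done=0
Byte 3 = 'e': mode=DATA remaining=7 emitted=1 chunks_done=0
Byte 4 = 'w': mode=DATA remaining=6 emitted=2 chunks_done=0
Byte 5 = 'i': mode=DATA remaining=5 emitted=3 chunks_done=0
Byte 6 = 'x': mode=DATA remaining=4 emitted=4 chunks_done=0
Byte 7 = '2': mode=DATA remaining=3 emitted=5 chunks_done=0
Byte 8 = 'd': mode=DATA remaining=2 emitted=6 chunks_done=0
Byte 9 = 'u': mode=DATA remaining=1 emitted=7 chunks_done=0
Byte 10 = 'c': mode=DATA_DONE remaining=0 emitted=8 chunks_done=0
Byte 11 = 0x0D: mode=DATA_CR remaining=0 emitted=8 chunks_done=0
Byte 12 = 0x0A: mode=SIZE remaining=0 emitted=8 chunks_done=1
Byte 13 = '8': mode=SIZE remaining=0 emitted=8 chunks_done=1
Byte 14 = 0x0D: mode=SIZE_CR remaining=0 emitted=8 chunks_done=1
Byte 15 = 0x0A: mode=DATA remaining=8 emitted=8 chunks_done=1
Byte 16 = 'w': mode=DATA remaining=7 emitted=9 chunks_done=1
Byte 17 = '3': mode=DATA remaining=6 emitted=10 chunks_done=1
Byte 18 = '9': mode=DATA remaining=5 emitted=11 chunks_done=1
Byte 19 = '3': mode=DATA remaining=4 emitted=12 chunks_done=1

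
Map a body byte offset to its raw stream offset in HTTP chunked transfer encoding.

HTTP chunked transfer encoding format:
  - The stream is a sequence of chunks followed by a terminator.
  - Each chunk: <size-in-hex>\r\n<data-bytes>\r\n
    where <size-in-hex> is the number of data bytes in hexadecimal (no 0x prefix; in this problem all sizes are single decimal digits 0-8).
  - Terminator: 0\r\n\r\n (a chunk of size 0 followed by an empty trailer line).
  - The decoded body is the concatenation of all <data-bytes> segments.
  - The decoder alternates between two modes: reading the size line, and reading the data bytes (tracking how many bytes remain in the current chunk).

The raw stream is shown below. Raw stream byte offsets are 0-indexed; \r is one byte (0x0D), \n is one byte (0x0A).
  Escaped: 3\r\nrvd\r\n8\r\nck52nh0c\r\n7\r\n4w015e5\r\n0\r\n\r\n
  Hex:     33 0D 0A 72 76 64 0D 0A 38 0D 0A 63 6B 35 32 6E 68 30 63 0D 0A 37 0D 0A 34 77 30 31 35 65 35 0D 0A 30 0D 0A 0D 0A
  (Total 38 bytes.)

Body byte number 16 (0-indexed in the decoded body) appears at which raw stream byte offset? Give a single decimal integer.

Answer: 29

Derivation:
Chunk 1: stream[0..1]='3' size=0x3=3, data at stream[3..6]='rvd' -> body[0..3], body so far='rvd'
Chunk 2: stream[8..9]='8' size=0x8=8, data at stream[11..19]='ck52nh0c' -> body[3..11], body so far='rvdck52nh0c'
Chunk 3: stream[21..22]='7' size=0x7=7, data at stream[24..31]='4w015e5' -> body[11..18], body so far='rvdck52nh0c4w015e5'
Chunk 4: stream[33..34]='0' size=0 (terminator). Final body='rvdck52nh0c4w015e5' (18 bytes)
Body byte 16 at stream offset 29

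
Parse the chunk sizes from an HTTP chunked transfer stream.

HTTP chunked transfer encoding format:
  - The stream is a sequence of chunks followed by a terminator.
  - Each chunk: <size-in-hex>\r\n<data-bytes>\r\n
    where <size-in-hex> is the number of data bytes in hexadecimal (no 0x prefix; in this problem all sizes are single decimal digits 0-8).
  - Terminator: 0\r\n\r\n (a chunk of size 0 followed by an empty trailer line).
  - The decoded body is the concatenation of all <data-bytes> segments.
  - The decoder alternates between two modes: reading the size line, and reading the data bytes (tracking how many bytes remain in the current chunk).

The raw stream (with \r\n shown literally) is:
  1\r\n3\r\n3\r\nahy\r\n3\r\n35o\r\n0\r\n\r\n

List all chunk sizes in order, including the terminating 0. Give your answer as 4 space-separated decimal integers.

Chunk 1: stream[0..1]='1' size=0x1=1, data at stream[3..4]='3' -> body[0..1], body so far='3'
Chunk 2: stream[6..7]='3' size=0x3=3, data at stream[9..12]='ahy' -> body[1..4], body so far='3ahy'
Chunk 3: stream[14..15]='3' size=0x3=3, data at stream[17..20]='35o' -> body[4..7], body so far='3ahy35o'
Chunk 4: stream[22..23]='0' size=0 (terminator). Final body='3ahy35o' (7 bytes)

Answer: 1 3 3 0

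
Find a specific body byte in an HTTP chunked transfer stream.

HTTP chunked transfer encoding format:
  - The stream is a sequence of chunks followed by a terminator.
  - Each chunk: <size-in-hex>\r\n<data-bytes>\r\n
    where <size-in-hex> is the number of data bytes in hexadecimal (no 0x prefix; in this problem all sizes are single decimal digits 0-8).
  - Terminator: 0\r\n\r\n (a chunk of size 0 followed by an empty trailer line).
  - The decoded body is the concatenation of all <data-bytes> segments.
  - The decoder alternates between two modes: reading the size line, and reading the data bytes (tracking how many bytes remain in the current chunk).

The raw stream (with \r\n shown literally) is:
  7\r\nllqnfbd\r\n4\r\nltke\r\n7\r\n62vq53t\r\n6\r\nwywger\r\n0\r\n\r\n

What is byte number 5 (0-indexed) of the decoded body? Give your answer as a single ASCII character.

Chunk 1: stream[0..1]='7' size=0x7=7, data at stream[3..10]='llqnfbd' -> body[0..7], body so far='llqnfbd'
Chunk 2: stream[12..13]='4' size=0x4=4, data at stream[15..19]='ltke' -> body[7..11], body so far='llqnfbdltke'
Chunk 3: stream[21..22]='7' size=0x7=7, data at stream[24..31]='62vq53t' -> body[11..18], body so far='llqnfbdltke62vq53t'
Chunk 4: stream[33..34]='6' size=0x6=6, data at stream[36..42]='wywger' -> body[18..24], body so far='llqnfbdltke62vq53twywger'
Chunk 5: stream[44..45]='0' size=0 (terminator). Final body='llqnfbdltke62vq53twywger' (24 bytes)
Body byte 5 = 'b'

Answer: b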